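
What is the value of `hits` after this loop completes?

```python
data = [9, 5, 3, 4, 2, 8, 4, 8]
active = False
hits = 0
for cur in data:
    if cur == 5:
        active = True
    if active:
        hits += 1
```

Count elements after first 5 in [9, 5, 3, 4, 2, 8, 4, 8]
`hits` takes the values: 0 → 1 → 2 → 3 → 4 → 5 → 6 → 7

Answer: 7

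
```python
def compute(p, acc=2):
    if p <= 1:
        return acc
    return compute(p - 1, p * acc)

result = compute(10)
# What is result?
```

Accumulator trace (n, acc): (10, 2) -> (9, 20) -> (8, 180) -> (7, 1440) -> (6, 10080) -> (5, 60480) -> (4, 302400) -> (3, 1209600) -> (2, 3628800) -> (1, 7257600) -> return 7257600

Answer: 7257600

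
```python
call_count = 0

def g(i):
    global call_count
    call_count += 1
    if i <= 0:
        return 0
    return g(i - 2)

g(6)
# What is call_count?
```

Linear recursion stepping by 2: 4 calls from i=6 down to ≤0.

Answer: 4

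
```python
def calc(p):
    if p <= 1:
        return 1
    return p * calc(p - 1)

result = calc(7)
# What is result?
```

calc(7) = 7 * 6 * 5 * 4 * 3 * 2 * 1 = 5040

Answer: 5040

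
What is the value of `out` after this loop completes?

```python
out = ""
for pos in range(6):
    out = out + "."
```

Repeat '.' 6 times
`out` takes the values: "" → "." → ".." → "..." → "...." → "....." → "......"

Answer: "......"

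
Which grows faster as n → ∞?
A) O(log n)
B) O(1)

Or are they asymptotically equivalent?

O(log n) vs O(1): Higher order terms dominate.

Answer: A) O(log n) grows faster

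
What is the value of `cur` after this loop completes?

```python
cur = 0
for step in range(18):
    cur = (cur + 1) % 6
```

Increment mod 6, 18 times = 0
`cur` takes the values: 0 → 1 → 2 → 3 → 4 → 5 → 0 → 1 → 2 → 3 → 4 → 5 → 0 → 1 → 2 → 3 → 4 → 5 → 0

Answer: 0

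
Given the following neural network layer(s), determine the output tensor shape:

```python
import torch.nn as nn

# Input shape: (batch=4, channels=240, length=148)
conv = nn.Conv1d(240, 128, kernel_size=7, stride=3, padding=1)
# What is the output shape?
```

Input: (4, 240, 148) -> Output: (4, 128, 48)

Answer: (4, 128, 48)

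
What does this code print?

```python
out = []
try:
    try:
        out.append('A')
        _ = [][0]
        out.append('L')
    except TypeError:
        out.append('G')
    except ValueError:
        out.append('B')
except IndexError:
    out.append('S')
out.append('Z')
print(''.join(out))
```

Execution trace: 'A' (try body) → 'S' (outer except IndexError) → 'Z' (after the try/except). Output: ASZ

Answer: ASZ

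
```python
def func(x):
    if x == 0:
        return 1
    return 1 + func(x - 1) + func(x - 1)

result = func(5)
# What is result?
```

func(x) = 1 + 2·func(x-1), func(0)=1. Closed form: (1+1)·2^5 - 1 = 63.

Answer: 63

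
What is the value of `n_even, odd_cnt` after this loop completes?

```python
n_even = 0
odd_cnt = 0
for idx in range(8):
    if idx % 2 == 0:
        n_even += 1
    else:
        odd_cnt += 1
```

Count evens and odds in range(8)
`n_even, odd_cnt` takes the values: (0, 0) → (1, 0) → (1, 1) → (2, 1) → (2, 2) → (3, 2) → (3, 3) → (4, 3) → (4, 4)

Answer: 4, 4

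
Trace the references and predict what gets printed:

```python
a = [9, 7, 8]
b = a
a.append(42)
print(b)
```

Key concept: basic list aliasing.
Step by step:
`a = [9, 7, 8]` → a = [9, 7, 8]
`b = a` → b = [9, 7, 8] (same object as a)
`a.append(42)` → a = [9, 7, 8, 42] (same object as b); b = [9, 7, 8, 42] (same object as a)
`print(b)` → prints [9, 7, 8, 42]

Answer: [9, 7, 8, 42]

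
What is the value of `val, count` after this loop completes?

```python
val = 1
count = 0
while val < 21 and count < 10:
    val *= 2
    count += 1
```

Double until >= 21 or 10 iterations
`val, count` takes the values: (1, 0) → (2, 0) → (2, 1) → (4, 1) → (4, 2) → (8, 2) → (8, 3) → (16, 3) → (16, 4) → (32, 4) → (32, 5)

Answer: 32, 5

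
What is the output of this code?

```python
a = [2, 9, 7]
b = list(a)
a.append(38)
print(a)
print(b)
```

Key concept: list() constructor creates copy.
Step by step:
`a = [2, 9, 7]` → a = [2, 9, 7]
`b = list(a)` → b = [2, 9, 7]
`a.append(38)` → a = [2, 9, 7, 38]
`print(a)` → prints [2, 9, 7, 38]
`print(b)` → prints [2, 9, 7]

Answer:
[2, 9, 7, 38]
[2, 9, 7]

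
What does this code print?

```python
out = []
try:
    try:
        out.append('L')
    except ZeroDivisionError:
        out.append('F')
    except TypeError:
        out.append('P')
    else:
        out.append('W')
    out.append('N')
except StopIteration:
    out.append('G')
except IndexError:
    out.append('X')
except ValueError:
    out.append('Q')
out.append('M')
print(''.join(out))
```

Execution trace: 'L' (inner try body, no exception) → 'W' (inner else) → 'N' (try body, no exception) → 'M' (after the try/except). Output: LWNM

Answer: LWNM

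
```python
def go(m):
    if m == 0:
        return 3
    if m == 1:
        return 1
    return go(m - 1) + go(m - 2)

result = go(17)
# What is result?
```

Build up from base cases: go(0)=3, go(1)=1, go(2)=4, go(3)=5, go(4)=9, go(5)=14, go(6)=23, ..., go(17)=4558

Answer: 4558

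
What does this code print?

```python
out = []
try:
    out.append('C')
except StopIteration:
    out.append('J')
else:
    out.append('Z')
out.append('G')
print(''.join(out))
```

Execution trace: 'C' (try body, no exception) → 'Z' (else) → 'G' (after the try/except). Output: CZG

Answer: CZG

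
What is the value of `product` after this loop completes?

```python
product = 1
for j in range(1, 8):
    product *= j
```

7! = 5040
`product` takes the values: 1 → 2 → 6 → 24 → 120 → 720 → 5040

Answer: 5040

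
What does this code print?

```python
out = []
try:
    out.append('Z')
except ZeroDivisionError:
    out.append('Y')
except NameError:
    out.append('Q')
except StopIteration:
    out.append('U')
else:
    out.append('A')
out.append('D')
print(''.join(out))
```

Execution trace: 'Z' (try body, no exception) → 'A' (else) → 'D' (after the try/except). Output: ZAD

Answer: ZAD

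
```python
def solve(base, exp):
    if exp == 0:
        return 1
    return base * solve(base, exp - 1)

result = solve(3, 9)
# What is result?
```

solve(3, 9) = 3 * 3 * 3 * 3 * 3 * 3 * 3 * 3 * 3 = 19683

Answer: 19683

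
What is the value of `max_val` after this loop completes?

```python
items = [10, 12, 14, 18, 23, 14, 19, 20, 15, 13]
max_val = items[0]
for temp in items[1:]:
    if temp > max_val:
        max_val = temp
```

Maximum of [10, 12, 14, 18, 23, 14, 19, 20, 15, 13]
`max_val` takes the values: 10 → 12 → 14 → 18 → 23

Answer: 23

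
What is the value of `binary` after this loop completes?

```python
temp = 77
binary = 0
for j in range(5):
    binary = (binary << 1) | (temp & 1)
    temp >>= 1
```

Reverse lowest 5 bits of 77
`binary` takes the values: 0 → 1 → 2 → 5 → 11 → 22

Answer: 22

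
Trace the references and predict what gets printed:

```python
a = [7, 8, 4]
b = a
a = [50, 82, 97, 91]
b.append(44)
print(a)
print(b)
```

Key concept: rebinding vs mutation: a is rebound to a new list, b still points at the original.
Step by step:
`a = [7, 8, 4]` → a = [7, 8, 4]
`b = a` → b = [7, 8, 4] (same object as a)
`a = [50, 82, 97, 91]` → a = [50, 82, 97, 91]
`b.append(44)` → b = [7, 8, 4, 44]
`print(a)` → prints [50, 82, 97, 91]
`print(b)` → prints [7, 8, 4, 44]

Answer:
[50, 82, 97, 91]
[7, 8, 4, 44]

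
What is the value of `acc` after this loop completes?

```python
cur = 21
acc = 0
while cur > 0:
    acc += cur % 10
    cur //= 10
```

Sum digits of 21
`acc` takes the values: 0 → 1 → 3

Answer: 3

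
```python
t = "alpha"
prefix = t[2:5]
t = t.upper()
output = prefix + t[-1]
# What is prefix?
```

Trace:
`t = "alpha"` → t = 'alpha'
`prefix = t[2:5]` → prefix = 'pha'
`t = t.upper()` → t = 'ALPHA'
`output = prefix + t[-1]` → output = 'phaA'
So prefix = 'pha'

Answer: 'pha'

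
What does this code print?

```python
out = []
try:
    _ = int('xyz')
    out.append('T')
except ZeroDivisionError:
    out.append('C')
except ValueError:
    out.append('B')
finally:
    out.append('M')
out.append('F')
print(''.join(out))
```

Execution trace: 'B' (except ValueError) → 'M' (finally) → 'F' (after the try/except). Output: BMF

Answer: BMF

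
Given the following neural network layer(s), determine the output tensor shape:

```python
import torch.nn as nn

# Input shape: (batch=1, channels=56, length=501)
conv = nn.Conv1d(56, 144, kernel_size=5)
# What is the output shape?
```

Input: (1, 56, 501) -> Output: (1, 144, 497)

Answer: (1, 144, 497)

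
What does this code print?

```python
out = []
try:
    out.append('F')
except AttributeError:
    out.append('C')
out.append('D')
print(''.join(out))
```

Execution trace: 'F' (try body, no exception) → 'D' (after the try/except). Output: FD

Answer: FD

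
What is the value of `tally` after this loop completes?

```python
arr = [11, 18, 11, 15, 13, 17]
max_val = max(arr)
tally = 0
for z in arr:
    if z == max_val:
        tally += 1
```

Count of max value 18 in [11, 18, 11, 15, 13, 17]
`tally` takes the values: 0 → 1

Answer: 1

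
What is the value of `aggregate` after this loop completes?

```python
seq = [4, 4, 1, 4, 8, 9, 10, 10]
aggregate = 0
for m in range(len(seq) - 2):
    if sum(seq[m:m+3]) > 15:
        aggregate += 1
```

Count windows with sum > 15
`aggregate` takes the values: 0 → 1 → 2 → 3

Answer: 3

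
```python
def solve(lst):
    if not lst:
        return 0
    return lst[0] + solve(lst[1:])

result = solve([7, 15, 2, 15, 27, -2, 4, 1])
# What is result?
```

7 + 15 + 2 + 15 + 27 + (-2) + 4 + 1 + 0 = 69

Answer: 69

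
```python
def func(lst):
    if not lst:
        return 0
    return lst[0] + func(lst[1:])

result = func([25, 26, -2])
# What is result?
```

25 + 26 + (-2) + 0 = 49

Answer: 49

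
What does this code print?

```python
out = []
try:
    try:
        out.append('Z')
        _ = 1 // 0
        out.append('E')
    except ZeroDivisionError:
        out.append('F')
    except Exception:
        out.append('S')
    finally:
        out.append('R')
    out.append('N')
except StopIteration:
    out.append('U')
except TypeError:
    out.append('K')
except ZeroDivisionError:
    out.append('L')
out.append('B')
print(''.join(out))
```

Execution trace: 'Z' (inner try body) → 'F' (inner except ZeroDivisionError) → 'R' (inner finally) → 'N' (try body, no exception) → 'B' (after the try/except). Output: ZFRNB

Answer: ZFRNB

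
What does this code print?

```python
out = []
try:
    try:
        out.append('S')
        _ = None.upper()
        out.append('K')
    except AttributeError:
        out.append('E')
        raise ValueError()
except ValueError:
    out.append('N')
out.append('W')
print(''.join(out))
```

Execution trace: 'S' (inner try body) → 'E' (inner except AttributeError) → 'N' (outer except ValueError) → 'W' (after the try/except). Output: SENW

Answer: SENW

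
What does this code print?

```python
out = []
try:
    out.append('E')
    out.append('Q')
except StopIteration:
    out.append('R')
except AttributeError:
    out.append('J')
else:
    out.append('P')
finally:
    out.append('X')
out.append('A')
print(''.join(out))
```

Execution trace: 'E' (try body) → 'Q' (try body, no exception) → 'P' (else) → 'X' (finally) → 'A' (after the try/except). Output: EQPXA

Answer: EQPXA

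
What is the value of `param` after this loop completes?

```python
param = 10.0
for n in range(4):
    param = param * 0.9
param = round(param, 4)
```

Exponential decay: 10.0 * 0.9^4
`param` takes the values: 10.0 → 9.0 → 8.1 → 7.29 → 6.561

Answer: 6.561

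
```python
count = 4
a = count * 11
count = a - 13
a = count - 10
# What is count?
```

Trace:
`count = 4` → count = 4
`a = count * 11` → a = 44
`count = a - 13` → count = 31
`a = count - 10` → a = 21
So count = 31

Answer: 31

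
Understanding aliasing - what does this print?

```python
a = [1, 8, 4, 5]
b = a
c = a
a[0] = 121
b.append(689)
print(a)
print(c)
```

Key concept: multiple aliases.
Step by step:
`a = [1, 8, 4, 5]` → a = [1, 8, 4, 5]
`b = a` → b = [1, 8, 4, 5] (same object as a)
`c = a` → c = [1, 8, 4, 5] (same object as a, b)
`a[0] = 121` → a = [121, 8, 4, 5] (same object as b, c); b = [121, 8, 4, 5] (same object as a, c); c = [121, 8, 4, 5] (same object as a, b)
`b.append(689)` → a = [121, 8, 4, 5, 689] (same object as b, c); b = [121, 8, 4, 5, 689] (same object as a, c); c = [121, 8, 4, 5, 689] (same object as a, b)
`print(a)` → prints [121, 8, 4, 5, 689]
`print(c)` → prints [121, 8, 4, 5, 689]

Answer:
[121, 8, 4, 5, 689]
[121, 8, 4, 5, 689]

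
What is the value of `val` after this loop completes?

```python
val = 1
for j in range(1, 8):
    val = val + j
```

Start at 1, add 1 through 7
`val` takes the values: 1 → 2 → 4 → 7 → 11 → 16 → 22 → 29

Answer: 29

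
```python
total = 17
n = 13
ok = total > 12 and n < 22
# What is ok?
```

Trace:
`total = 17` → total = 17
`n = 13` → n = 13
`ok = total > 12 and n < 22` → ok = True
So ok = True

Answer: True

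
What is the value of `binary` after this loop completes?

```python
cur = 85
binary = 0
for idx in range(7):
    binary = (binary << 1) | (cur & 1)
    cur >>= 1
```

Reverse lowest 7 bits of 85
`binary` takes the values: 0 → 1 → 2 → 5 → 10 → 21 → 42 → 85

Answer: 85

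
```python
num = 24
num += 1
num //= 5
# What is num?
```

Trace:
`num = 24` → num = 24
`num += 1` → num = 25
`num //= 5` → num = 5
So num = 5

Answer: 5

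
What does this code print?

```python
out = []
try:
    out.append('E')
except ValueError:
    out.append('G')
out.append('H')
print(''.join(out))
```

Execution trace: 'E' (try body, no exception) → 'H' (after the try/except). Output: EH

Answer: EH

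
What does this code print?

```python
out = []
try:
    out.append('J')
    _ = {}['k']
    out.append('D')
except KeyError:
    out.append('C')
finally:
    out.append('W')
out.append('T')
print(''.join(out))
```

Execution trace: 'J' (try body) → 'C' (except KeyError) → 'W' (finally) → 'T' (after the try/except). Output: JCWT

Answer: JCWT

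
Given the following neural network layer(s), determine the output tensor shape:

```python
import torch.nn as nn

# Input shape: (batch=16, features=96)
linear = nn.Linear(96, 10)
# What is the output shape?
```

Input: (16, 96) -> Output: (16, 10)

Answer: (16, 10)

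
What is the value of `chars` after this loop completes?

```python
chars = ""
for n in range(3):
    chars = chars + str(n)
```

Concatenate digits 0 to 2
`chars` takes the values: "" → "0" → "01" → "012"

Answer: "012"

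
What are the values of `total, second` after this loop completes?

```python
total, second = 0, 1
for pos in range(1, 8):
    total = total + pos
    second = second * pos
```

Sum and factorial of 1 to 7
`total, second` takes the values: (0, 1) → (1, 1) → (3, 1) → (3, 2) → (6, 2) → (6, 6) → (10, 6) → (10, 24) → (15, 24) → (15, 120) → (21, 120) → (21, 720) → (28, 720) → (28, 5040)

Answer: 28, 5040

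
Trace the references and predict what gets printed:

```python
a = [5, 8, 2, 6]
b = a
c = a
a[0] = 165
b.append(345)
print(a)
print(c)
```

Key concept: multiple aliases.
Step by step:
`a = [5, 8, 2, 6]` → a = [5, 8, 2, 6]
`b = a` → b = [5, 8, 2, 6] (same object as a)
`c = a` → c = [5, 8, 2, 6] (same object as a, b)
`a[0] = 165` → a = [165, 8, 2, 6] (same object as b, c); b = [165, 8, 2, 6] (same object as a, c); c = [165, 8, 2, 6] (same object as a, b)
`b.append(345)` → a = [165, 8, 2, 6, 345] (same object as b, c); b = [165, 8, 2, 6, 345] (same object as a, c); c = [165, 8, 2, 6, 345] (same object as a, b)
`print(a)` → prints [165, 8, 2, 6, 345]
`print(c)` → prints [165, 8, 2, 6, 345]

Answer:
[165, 8, 2, 6, 345]
[165, 8, 2, 6, 345]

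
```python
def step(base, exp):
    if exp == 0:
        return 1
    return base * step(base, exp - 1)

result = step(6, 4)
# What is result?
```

step(6, 4) = 6 * 6 * 6 * 6 = 1296

Answer: 1296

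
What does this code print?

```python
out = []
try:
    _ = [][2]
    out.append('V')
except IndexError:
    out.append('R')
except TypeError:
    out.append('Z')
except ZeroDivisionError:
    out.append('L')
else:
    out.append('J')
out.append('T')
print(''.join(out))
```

Execution trace: 'R' (except IndexError) → 'T' (after the try/except). Output: RT

Answer: RT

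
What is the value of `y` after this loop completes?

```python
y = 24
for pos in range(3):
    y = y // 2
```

Halve 3 times: 24 // 2^3 = 3
`y` takes the values: 24 → 12 → 6 → 3

Answer: 3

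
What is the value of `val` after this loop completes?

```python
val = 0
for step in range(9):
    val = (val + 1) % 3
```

Increment mod 3, 9 times = 0
`val` takes the values: 0 → 1 → 2 → 0 → 1 → 2 → 0 → 1 → 2 → 0

Answer: 0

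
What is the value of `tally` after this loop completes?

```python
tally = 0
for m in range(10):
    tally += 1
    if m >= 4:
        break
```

Loop breaks when m reaches 4, tally is 5
`tally` takes the values: 0 → 1 → 2 → 3 → 4 → 5

Answer: 5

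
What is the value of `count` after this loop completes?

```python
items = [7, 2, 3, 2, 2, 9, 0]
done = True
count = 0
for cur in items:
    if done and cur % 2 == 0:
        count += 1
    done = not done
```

Count even values at even positions
`count` takes the values: 0 → 1 → 2

Answer: 2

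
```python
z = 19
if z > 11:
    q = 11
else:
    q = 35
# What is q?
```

Trace:
`z = 19` → z = 19
`if z > 11: ...` → z > 11 is True → q = 11
So q = 11

Answer: 11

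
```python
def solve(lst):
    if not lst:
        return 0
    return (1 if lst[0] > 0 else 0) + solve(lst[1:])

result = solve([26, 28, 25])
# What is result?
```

Count of positive elements in [26, 28, 25] = 3

Answer: 3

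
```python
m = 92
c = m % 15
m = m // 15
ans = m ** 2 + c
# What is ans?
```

Trace:
`m = 92` → m = 92
`c = m % 15` → c = 2
`m = m // 15` → m = 6
`ans = m ** 2 + c` → ans = 38
So ans = 38

Answer: 38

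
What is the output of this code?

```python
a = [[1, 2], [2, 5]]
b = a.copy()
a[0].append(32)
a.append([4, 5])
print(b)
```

Key concept: shallow copy with nested lists.
Step by step:
`a = [[1, 2], [2, 5]]` → a = [[1, 2], [2, 5]]
`b = a.copy()` → b = [[1, 2], [2, 5]]
`a[0].append(32)` → a = [[1, 2, 32], [2, 5]]; b = [[1, 2, 32], [2, 5]]
`a.append([4, 5])` → a = [[1, 2, 32], [2, 5], [4, 5]]
`print(b)` → prints [[1, 2, 32], [2, 5]]

Answer: [[1, 2, 32], [2, 5]]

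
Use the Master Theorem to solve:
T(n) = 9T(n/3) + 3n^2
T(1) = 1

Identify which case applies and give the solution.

a=9, b=3, f(n)=3n^2. log_3(9) = 2. Since c=2 = 2, Case 2 applies: T(n) = Θ(n^log_b(a) · log n) = O(n^2 log n).

Answer: O(n^2 log n) - Case 2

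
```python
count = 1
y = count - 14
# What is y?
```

Trace:
`count = 1` → count = 1
`y = count - 14` → y = -13
So y = -13

Answer: -13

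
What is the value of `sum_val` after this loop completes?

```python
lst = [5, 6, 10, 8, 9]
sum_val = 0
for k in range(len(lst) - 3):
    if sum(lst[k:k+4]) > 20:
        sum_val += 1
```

Count windows with sum > 20
`sum_val` takes the values: 0 → 1 → 2

Answer: 2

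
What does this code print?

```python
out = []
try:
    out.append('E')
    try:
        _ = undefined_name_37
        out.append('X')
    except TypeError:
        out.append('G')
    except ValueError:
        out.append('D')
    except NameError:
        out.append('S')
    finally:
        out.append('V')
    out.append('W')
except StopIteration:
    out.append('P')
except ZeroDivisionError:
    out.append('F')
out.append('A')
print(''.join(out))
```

Execution trace: 'E' (try body) → 'S' (inner except NameError) → 'V' (inner finally) → 'W' (try body, no exception) → 'A' (after the try/except). Output: ESVWA

Answer: ESVWA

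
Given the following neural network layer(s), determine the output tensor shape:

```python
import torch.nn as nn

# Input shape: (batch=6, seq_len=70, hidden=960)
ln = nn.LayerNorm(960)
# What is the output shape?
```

Input: (6, 70, 960) -> Output: (6, 70, 960)

Answer: (6, 70, 960)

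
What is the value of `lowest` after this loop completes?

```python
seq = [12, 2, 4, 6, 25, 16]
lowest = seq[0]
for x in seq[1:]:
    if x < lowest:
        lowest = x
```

Minimum of [12, 2, 4, 6, 25, 16]
`lowest` takes the values: 12 → 2

Answer: 2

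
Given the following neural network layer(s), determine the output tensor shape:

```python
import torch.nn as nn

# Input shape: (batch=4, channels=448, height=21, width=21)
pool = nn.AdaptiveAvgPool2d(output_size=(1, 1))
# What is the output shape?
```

Input: (4, 448, 21, 21) -> Output: (4, 448, 1, 1)

Answer: (4, 448, 1, 1)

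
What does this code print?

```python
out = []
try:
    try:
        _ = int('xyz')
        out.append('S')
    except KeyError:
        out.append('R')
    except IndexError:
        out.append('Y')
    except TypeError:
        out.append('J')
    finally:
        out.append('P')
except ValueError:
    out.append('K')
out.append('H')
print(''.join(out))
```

Execution trace: 'P' (finally) → 'K' (outer except ValueError) → 'H' (after the try/except). Output: PKH

Answer: PKH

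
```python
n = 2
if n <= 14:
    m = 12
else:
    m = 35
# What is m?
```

Trace:
`n = 2` → n = 2
`if n <= 14: ...` → n <= 14 is True → m = 12
So m = 12

Answer: 12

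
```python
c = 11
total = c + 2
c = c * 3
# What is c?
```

Trace:
`c = 11` → c = 11
`total = c + 2` → total = 13
`c = c * 3` → c = 33
So c = 33

Answer: 33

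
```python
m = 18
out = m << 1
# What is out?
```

Trace:
`m = 18` → m = 18
`out = m << 1` → out = 36
So out = 36

Answer: 36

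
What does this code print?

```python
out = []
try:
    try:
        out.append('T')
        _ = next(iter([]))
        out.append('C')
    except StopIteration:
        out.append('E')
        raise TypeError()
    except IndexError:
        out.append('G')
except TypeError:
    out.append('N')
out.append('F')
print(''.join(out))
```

Execution trace: 'T' (inner try body) → 'E' (inner except StopIteration) → 'N' (outer except TypeError) → 'F' (after the try/except). Output: TENF

Answer: TENF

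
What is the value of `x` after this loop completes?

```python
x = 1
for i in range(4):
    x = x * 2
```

Multiply by 2, 4 times: 1 * 2^4 = 16
`x` takes the values: 1 → 2 → 4 → 8 → 16

Answer: 16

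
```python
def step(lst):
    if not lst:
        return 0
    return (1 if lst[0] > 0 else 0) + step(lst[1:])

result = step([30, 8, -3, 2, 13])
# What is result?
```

Count of positive elements in [30, 8, -3, 2, 13] = 4

Answer: 4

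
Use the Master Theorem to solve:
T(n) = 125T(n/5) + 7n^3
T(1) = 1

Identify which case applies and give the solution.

a=125, b=5, f(n)=7n^3. log_5(125) = 3. Since c=3 = 3, Case 2 applies: T(n) = Θ(n^log_b(a) · log n) = O(n^3 log n).

Answer: O(n^3 log n) - Case 2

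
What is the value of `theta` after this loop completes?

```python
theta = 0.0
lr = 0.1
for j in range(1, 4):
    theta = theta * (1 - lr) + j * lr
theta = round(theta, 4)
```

Moving average with lr=0.1
`theta` takes the values: 0.0 → 0.1 → 0.29 → 0.561

Answer: 0.561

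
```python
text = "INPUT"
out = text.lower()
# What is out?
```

Trace:
`text = "INPUT"` → text = 'INPUT'
`out = text.lower()` → out = 'input'
So out = 'input'

Answer: 'input'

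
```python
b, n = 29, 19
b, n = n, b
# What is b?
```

Trace:
`b, n = 29, 19` → b = 29; n = 19
`b, n = n, b` → b = 19; n = 29
So b = 19

Answer: 19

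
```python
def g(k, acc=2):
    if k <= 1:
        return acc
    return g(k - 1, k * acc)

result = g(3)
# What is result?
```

Accumulator trace (n, acc): (3, 2) -> (2, 6) -> (1, 12) -> return 12

Answer: 12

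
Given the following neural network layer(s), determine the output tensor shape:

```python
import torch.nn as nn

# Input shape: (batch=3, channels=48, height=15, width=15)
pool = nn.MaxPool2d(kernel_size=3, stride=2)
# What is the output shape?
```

Input: (3, 48, 15, 15) -> Output: (3, 48, 7, 7)

Answer: (3, 48, 7, 7)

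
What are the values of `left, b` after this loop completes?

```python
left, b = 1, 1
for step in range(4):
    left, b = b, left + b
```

Fibonacci: after 4 iterations
`left, b` takes the values: (1, 1) → (1, 2) → (2, 3) → (3, 5) → (5, 8)

Answer: 5, 8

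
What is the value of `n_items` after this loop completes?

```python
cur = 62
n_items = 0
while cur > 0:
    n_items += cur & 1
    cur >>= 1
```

Count set bits in 62 (binary: 0b111110)
`n_items` takes the values: 0 → 1 → 2 → 3 → 4 → 5

Answer: 5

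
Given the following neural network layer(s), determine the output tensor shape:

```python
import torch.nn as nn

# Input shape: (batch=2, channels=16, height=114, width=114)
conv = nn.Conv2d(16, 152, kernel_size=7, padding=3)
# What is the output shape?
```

Input: (2, 16, 114, 114) -> Output: (2, 152, 114, 114)

Answer: (2, 152, 114, 114)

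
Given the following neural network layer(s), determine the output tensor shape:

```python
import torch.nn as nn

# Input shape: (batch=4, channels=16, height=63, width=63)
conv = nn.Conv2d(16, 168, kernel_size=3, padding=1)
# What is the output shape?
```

Input: (4, 16, 63, 63) -> Output: (4, 168, 63, 63)

Answer: (4, 168, 63, 63)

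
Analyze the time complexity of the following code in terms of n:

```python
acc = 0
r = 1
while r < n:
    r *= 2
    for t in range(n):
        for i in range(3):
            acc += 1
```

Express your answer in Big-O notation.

Each loop level contributes: log n × n × 1. Multiplying the contributions gives O(n log n).

Answer: O(n log n)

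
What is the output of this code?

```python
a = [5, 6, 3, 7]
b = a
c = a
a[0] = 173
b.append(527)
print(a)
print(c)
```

Key concept: multiple aliases.
Step by step:
`a = [5, 6, 3, 7]` → a = [5, 6, 3, 7]
`b = a` → b = [5, 6, 3, 7] (same object as a)
`c = a` → c = [5, 6, 3, 7] (same object as a, b)
`a[0] = 173` → a = [173, 6, 3, 7] (same object as b, c); b = [173, 6, 3, 7] (same object as a, c); c = [173, 6, 3, 7] (same object as a, b)
`b.append(527)` → a = [173, 6, 3, 7, 527] (same object as b, c); b = [173, 6, 3, 7, 527] (same object as a, c); c = [173, 6, 3, 7, 527] (same object as a, b)
`print(a)` → prints [173, 6, 3, 7, 527]
`print(c)` → prints [173, 6, 3, 7, 527]

Answer:
[173, 6, 3, 7, 527]
[173, 6, 3, 7, 527]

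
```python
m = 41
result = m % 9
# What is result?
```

Trace:
`m = 41` → m = 41
`result = m % 9` → result = 5
So result = 5

Answer: 5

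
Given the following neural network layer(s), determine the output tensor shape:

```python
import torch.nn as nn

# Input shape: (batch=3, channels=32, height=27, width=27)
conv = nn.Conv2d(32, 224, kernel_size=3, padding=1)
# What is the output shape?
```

Input: (3, 32, 27, 27) -> Output: (3, 224, 27, 27)

Answer: (3, 224, 27, 27)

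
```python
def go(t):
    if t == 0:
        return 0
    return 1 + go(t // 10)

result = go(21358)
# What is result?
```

Count of digits of 21358: 5

Answer: 5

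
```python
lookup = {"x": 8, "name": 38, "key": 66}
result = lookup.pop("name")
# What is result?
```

Trace:
`lookup = {"x": 8, "name": 38, "key": 66}` → lookup = {'x': 8, 'name': 38, 'key': 66}
`result = lookup.pop("name")` → lookup = {'x': 8, 'key': 66}; result = 38
So result = 38

Answer: 38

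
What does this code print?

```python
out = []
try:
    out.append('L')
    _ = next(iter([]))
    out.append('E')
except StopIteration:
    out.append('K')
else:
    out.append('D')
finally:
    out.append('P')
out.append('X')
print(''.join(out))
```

Execution trace: 'L' (try body) → 'K' (except StopIteration) → 'P' (finally) → 'X' (after the try/except). Output: LKPX

Answer: LKPX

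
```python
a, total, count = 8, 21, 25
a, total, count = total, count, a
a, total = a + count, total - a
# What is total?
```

Trace:
`a, total, count = 8, 21, 25` → a = 8; total = 21; count = 25
`a, total, count = total, count, a` → a = 21; total = 25; count = 8
`a, total = a + count, total - a` → a = 29; total = 4
So total = 4

Answer: 4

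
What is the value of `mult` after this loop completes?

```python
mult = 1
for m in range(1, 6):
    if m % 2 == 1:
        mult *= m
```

Product of odd numbers 1 to 5
`mult` takes the values: 1 → 3 → 15

Answer: 15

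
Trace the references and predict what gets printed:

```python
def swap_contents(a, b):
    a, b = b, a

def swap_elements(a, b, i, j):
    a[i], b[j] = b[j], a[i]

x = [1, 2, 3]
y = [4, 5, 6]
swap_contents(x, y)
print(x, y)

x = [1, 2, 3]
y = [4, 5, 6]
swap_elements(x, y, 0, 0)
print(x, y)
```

Key concept: parameter rebinding vs mutation.
Step by step:
`x = [1, 2, 3]` → x = [1, 2, 3]
`y = [4, 5, 6]` → y = [4, 5, 6]
`swap_contents(x, y)` → no visible change to tracked variables
`print(x, y)` → prints [1, 2, 3] [4, 5, 6]
`x = [1, 2, 3]` → x = [1, 2, 3]
`y = [4, 5, 6]` → y = [4, 5, 6]
`swap_elements(x, y, 0, 0)` → x = [4, 2, 3]; y = [1, 5, 6]
`print(x, y)` → prints [4, 2, 3] [1, 5, 6]

Answer:
[1, 2, 3] [4, 5, 6]
[4, 2, 3] [1, 5, 6]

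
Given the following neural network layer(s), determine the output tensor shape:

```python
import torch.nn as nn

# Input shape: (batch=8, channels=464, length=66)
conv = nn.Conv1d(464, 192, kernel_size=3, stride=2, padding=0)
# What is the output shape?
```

Input: (8, 464, 66) -> Output: (8, 192, 32)

Answer: (8, 192, 32)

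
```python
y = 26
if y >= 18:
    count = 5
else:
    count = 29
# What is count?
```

Trace:
`y = 26` → y = 26
`if y >= 18: ...` → y >= 18 is True → count = 5
So count = 5

Answer: 5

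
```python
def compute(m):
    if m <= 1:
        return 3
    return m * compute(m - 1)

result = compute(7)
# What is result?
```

compute(7) = 7 * 6 * 5 * 4 * 3 * 2 * 3 = 15120

Answer: 15120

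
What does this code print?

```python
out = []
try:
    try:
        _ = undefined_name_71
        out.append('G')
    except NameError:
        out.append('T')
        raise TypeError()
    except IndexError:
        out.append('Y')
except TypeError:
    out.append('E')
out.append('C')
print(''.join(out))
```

Execution trace: 'T' (inner except NameError) → 'E' (outer except TypeError) → 'C' (after the try/except). Output: TEC

Answer: TEC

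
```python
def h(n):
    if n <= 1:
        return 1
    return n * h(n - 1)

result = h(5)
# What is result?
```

h(5) = 5 * 4 * 3 * 2 * 1 = 120

Answer: 120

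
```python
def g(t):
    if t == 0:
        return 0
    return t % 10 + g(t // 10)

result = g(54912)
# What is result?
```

Sum of digits of 54912: 2 + 1 + 9 + 4 + 5 = 21

Answer: 21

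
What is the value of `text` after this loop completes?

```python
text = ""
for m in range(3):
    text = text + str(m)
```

Concatenate digits 0 to 2
`text` takes the values: "" → "0" → "01" → "012"

Answer: "012"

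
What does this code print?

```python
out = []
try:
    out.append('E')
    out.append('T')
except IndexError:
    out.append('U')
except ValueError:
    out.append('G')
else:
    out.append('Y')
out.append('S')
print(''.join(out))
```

Execution trace: 'E' (try body) → 'T' (try body, no exception) → 'Y' (else) → 'S' (after the try/except). Output: ETYS

Answer: ETYS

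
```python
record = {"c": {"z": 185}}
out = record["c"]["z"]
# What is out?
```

Trace:
`record = {"c": {"z": 185}}` → record = {'c': {'z': 185}}
`out = record["c"]["z"]` → out = 185
So out = 185

Answer: 185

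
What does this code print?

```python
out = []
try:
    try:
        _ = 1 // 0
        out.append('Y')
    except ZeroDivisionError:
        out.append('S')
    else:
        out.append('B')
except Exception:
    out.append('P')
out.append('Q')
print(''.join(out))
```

Execution trace: 'S' (inner except ZeroDivisionError) → 'Q' (after the try/except). Output: SQ

Answer: SQ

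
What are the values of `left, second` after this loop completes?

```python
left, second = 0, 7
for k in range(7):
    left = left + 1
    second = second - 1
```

left goes 0→7, second goes 7→0
`left, second` takes the values: (0, 7) → (1, 7) → (1, 6) → (2, 6) → (2, 5) → (3, 5) → (3, 4) → (4, 4) → (4, 3) → (5, 3) → (5, 2) → (6, 2) → (6, 1) → (7, 1) → (7, 0)

Answer: 7, 0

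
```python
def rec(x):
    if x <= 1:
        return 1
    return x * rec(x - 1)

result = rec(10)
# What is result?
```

rec(10) = 10 * 9 * 8 * 7 * 6 * 5 * 4 * 3 * 2 * 1 = 3628800

Answer: 3628800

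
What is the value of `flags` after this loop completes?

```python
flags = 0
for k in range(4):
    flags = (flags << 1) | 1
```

Build 4 consecutive 1-bits: 0b1111
`flags` takes the values: 0 → 1 → 3 → 7 → 15

Answer: 15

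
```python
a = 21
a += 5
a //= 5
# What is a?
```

Trace:
`a = 21` → a = 21
`a += 5` → a = 26
`a //= 5` → a = 5
So a = 5

Answer: 5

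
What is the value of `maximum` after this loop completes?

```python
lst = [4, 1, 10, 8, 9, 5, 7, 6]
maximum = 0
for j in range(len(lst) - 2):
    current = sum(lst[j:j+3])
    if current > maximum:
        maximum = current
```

Max sum of 3-element window in [4, 1, 10, 8, 9, 5, 7, 6]
`maximum` takes the values: 0 → 15 → 19 → 27

Answer: 27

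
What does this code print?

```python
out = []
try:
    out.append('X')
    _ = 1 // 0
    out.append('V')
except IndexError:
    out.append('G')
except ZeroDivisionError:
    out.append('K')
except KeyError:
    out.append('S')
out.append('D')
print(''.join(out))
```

Execution trace: 'X' (try body) → 'K' (except ZeroDivisionError) → 'D' (after the try/except). Output: XKD

Answer: XKD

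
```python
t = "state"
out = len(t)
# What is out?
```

Trace:
`t = "state"` → t = 'state'
`out = len(t)` → out = 5
So out = 5

Answer: 5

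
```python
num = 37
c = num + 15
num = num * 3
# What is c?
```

Trace:
`num = 37` → num = 37
`c = num + 15` → c = 52
`num = num * 3` → num = 111
So c = 52

Answer: 52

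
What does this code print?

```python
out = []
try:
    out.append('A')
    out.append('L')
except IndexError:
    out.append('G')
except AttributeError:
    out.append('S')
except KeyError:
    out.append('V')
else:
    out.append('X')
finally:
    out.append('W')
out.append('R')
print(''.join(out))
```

Execution trace: 'A' (try body) → 'L' (try body, no exception) → 'X' (else) → 'W' (finally) → 'R' (after the try/except). Output: ALXWR

Answer: ALXWR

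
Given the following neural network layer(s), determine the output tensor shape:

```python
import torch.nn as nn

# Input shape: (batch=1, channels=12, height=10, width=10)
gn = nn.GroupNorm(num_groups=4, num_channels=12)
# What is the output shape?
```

Input: (1, 12, 10, 10) -> Output: (1, 12, 10, 10)

Answer: (1, 12, 10, 10)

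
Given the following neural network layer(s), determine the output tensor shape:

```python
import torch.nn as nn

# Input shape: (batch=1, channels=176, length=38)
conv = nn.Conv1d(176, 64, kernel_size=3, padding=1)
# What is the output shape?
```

Input: (1, 176, 38) -> Output: (1, 64, 38)

Answer: (1, 64, 38)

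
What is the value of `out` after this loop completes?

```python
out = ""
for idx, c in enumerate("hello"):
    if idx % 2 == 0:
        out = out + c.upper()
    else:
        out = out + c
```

Uppercase even positions in 'hello'
`out` takes the values: "" → "H" → "He" → "HeL" → "HeLl" → "HeLlO"

Answer: "HeLlO"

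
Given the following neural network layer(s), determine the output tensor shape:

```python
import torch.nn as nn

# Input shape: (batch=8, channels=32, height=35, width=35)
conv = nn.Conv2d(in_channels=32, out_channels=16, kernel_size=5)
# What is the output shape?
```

Input: (8, 32, 35, 35) -> Output: (8, 16, 31, 31)

Answer: (8, 16, 31, 31)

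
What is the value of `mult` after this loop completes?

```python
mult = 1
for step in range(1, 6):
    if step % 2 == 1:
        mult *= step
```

Product of odd numbers 1 to 5
`mult` takes the values: 1 → 3 → 15

Answer: 15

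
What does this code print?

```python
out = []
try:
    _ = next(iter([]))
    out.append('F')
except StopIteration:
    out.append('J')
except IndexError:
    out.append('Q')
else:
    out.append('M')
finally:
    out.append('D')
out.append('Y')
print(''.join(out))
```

Execution trace: 'J' (except StopIteration) → 'D' (finally) → 'Y' (after the try/except). Output: JDY

Answer: JDY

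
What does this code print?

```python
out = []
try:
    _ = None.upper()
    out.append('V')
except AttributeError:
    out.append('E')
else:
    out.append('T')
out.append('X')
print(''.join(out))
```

Execution trace: 'E' (except AttributeError) → 'X' (after the try/except). Output: EX

Answer: EX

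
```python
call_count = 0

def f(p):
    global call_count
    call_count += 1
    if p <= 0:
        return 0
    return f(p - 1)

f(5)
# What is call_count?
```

Linear recursion stepping by 1: 6 calls from p=5 down to ≤0.

Answer: 6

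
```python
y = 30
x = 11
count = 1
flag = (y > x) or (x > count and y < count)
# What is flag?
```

Trace:
`y = 30` → y = 30
`x = 11` → x = 11
`count = 1` → count = 1
`flag = (y > x) or (x > count and y < count)` → flag = True
So flag = True

Answer: True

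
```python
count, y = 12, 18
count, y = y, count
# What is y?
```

Trace:
`count, y = 12, 18` → count = 12; y = 18
`count, y = y, count` → count = 18; y = 12
So y = 12

Answer: 12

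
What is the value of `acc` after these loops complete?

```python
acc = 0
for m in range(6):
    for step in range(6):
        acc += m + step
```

Sum of all m+step for m,step in 6x6
`acc` takes the values: 0 → 1 → 3 → 6 → 10 → 15 → 16 → 18 → 21 → 25 → 30 → 36 → 38 → 41 → 45 → 50 → 56 → 63 → 66 → 70 → 75 → 81 → 88 → 96 → 100 → 105 → 111 → 118 → 126 → 135 → 140 → 146 → 153 → 161 → 170 → 180

Answer: 180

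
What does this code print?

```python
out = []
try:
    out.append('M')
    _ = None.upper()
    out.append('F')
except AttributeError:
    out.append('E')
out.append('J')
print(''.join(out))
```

Execution trace: 'M' (try body) → 'E' (except AttributeError) → 'J' (after the try/except). Output: MEJ

Answer: MEJ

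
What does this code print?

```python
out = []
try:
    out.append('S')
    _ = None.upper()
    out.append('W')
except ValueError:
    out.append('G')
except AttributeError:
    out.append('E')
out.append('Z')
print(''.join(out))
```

Execution trace: 'S' (try body) → 'E' (except AttributeError) → 'Z' (after the try/except). Output: SEZ

Answer: SEZ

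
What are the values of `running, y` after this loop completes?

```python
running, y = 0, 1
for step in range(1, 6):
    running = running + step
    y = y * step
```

Sum and factorial of 1 to 5
`running, y` takes the values: (0, 1) → (1, 1) → (3, 1) → (3, 2) → (6, 2) → (6, 6) → (10, 6) → (10, 24) → (15, 24) → (15, 120)

Answer: 15, 120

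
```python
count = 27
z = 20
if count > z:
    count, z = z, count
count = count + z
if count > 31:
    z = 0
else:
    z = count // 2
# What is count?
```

Trace:
`count = 27` → count = 27
`z = 20` → z = 20
`if count > z: ...` → count > z is True → count = 20; z = 27
`count = count + z` → count = 47
`if count > 31: ...` → count > 31 is True → z = 0
So count = 47

Answer: 47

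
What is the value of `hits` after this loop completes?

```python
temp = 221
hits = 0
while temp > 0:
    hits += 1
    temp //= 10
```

Count digits by repeated division by 10
`hits` takes the values: 0 → 1 → 2 → 3

Answer: 3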